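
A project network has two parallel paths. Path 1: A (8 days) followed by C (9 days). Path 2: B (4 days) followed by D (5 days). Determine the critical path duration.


Path 1 = 8 + 9 = 17 days
Path 2 = 4 + 5 = 9 days
Duration = max(17, 9) = 17 days

17 days


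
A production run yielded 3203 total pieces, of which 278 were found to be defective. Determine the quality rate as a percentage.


Formula: Quality Rate = Good Pieces / Total Pieces * 100
Good pieces = 3203 - 278 = 2925
QR = 2925 / 3203 * 100 = 91.3%

91.3%


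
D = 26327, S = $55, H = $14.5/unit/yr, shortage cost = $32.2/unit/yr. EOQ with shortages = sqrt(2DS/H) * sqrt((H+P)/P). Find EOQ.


Formula: EOQ* = sqrt(2DS/H) * sqrt((H+P)/P)
Base EOQ = sqrt(2*26327*55/14.5) = 446.9 units
Correction = sqrt((14.5+32.2)/32.2) = 1.20429
EOQ* = 446.9 * 1.20429 = 538.2 units

538.2 units


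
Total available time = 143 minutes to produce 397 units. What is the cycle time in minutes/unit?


Formula: CT = Available Time / Number of Units
CT = 143 min / 397 units
CT = 0.36 min/unit

0.36 min/unit


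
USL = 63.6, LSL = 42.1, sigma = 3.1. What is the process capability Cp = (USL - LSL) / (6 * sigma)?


Cp = (63.6 - 42.1) / (6 * 3.1)

1.16


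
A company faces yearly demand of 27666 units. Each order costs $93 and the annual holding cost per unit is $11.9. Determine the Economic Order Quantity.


Formula: EOQ = sqrt(2 * D * S / H)
Numerator: 2 * 27666 * 93 = 5145876
2DS/H = 5145876 / 11.9 = 432426.6
EOQ = sqrt(432426.6) = 657.6 units

657.6 units


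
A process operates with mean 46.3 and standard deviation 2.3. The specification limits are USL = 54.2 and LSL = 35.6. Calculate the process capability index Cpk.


Cpu = (54.2 - 46.3) / (3 * 2.3) = 1.14
Cpl = (46.3 - 35.6) / (3 * 2.3) = 1.55
Cpk = min(1.14, 1.55) = 1.14

1.14


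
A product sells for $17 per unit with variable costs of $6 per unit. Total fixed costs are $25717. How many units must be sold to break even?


Formula: BEQ = Fixed Costs / (Price - Variable Cost)
Contribution margin = $17 - $6 = $11/unit
BEQ = ceil($25717 / $11/unit) = ceil(2337.91) = 2338 units

2338 units


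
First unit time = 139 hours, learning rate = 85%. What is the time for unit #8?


Formula: T_n = T_1 * (learning_rate)^(log2(n)) where learning_rate = rate/100
Doublings = log2(8) = 3
T_n = 139 * 0.85^3
T_n = 139 * 0.6141 = 85.4 hours

85.4 hours


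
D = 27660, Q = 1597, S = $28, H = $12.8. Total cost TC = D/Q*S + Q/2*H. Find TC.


TC = 27660/1597 * 28 + 1597/2 * 12.8

$10705.76


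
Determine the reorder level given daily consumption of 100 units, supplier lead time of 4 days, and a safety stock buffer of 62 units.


Formula: ROP = (Daily Demand * Lead Time) + Safety Stock
Demand during lead time = 100 * 4 = 400 units
ROP = 400 + 62 = 462 units

462 units


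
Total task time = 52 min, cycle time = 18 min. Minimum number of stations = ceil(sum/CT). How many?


Formula: N_min = ceil(Sum of Task Times / Cycle Time)
N_min = ceil(52 min / 18 min) = ceil(2.8889)
N_min = 3 stations

3


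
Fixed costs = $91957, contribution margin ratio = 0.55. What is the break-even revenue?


Formula: BER = Fixed Costs / Contribution Margin Ratio
BER = $91957 / 0.55
BER = $167194.55 (to the nearest cent)

$167194.55


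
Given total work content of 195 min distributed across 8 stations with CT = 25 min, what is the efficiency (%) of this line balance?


Formula: Efficiency = Sum of Task Times / (N_stations * CT) * 100
Total station capacity = 8 stations * 25 min = 200 min
Efficiency = 195 / 200 * 100 = 97.5%

97.5%


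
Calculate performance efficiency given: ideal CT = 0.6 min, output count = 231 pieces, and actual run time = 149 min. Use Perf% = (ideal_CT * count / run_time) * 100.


Formula: Performance = (Ideal CT * Total Count) / Run Time * 100
Ideal output time = 0.6 * 231 = 138.6 min
Performance = 138.6 / 149 * 100 = 93.0%

93.0%


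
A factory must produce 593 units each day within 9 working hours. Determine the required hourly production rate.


Formula: Production Rate = Daily Demand / Available Hours
Rate = 593 units/day / 9 hours/day
Rate = 65.9 units/hour

65.9 units/hour


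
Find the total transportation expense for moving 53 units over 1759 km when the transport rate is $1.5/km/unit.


TC = dist * cost * units = 1759 * 1.5 * 53 = $139840.50

$139840.50


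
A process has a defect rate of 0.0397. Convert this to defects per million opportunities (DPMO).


DPMO = defect_rate * 1000000 = 0.0397 * 1000000

39700


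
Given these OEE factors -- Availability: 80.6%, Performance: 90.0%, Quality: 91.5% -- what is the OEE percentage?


Formula: OEE = Availability * Performance * Quality / 10000
A * P = 80.6% * 90.0% / 100 = 72.54%
OEE = 72.54% * 91.5% / 100 = 66.4%

66.4%


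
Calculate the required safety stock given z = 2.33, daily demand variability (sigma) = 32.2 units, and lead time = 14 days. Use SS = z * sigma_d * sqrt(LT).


Formula: SS = z * sigma_d * sqrt(LT)
sqrt(LT) = sqrt(14) = 3.7417
SS = 2.33 * 32.2 * 3.7417
SS = 280.7 units

280.7 units


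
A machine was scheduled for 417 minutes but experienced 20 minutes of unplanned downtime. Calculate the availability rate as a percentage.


Formula: Availability = (Planned Time - Downtime) / Planned Time * 100
Uptime = 417 - 20 = 397 min
Availability = 397 / 417 * 100 = 95.2%

95.2%


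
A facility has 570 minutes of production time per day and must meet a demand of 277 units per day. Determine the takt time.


Formula: Takt Time = Available Production Time / Customer Demand
Takt = 570 min/day / 277 units/day
Takt = 2.06 min/unit

2.06 min/unit


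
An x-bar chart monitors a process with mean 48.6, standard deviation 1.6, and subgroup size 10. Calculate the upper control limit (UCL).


UCL = 48.6 + 3 * 1.6 / sqrt(10)

50.12


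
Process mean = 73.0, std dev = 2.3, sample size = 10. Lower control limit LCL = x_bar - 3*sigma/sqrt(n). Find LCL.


LCL = 73.0 - 3 * 2.3 / sqrt(10)

70.82


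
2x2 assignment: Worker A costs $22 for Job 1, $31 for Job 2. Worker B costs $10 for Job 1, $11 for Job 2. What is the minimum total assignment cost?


Option 1: A->1 + B->2 = $22 + $11 = $33
Option 2: A->2 + B->1 = $31 + $10 = $41
Min cost = min($33, $41) = $33

$33


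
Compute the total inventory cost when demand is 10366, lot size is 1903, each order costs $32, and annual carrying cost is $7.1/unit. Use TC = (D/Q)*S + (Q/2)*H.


TC = 10366/1903 * 32 + 1903/2 * 7.1

$6929.96


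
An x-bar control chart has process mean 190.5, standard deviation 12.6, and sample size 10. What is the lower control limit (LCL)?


LCL = 190.5 - 3 * 12.6 / sqrt(10)

178.55


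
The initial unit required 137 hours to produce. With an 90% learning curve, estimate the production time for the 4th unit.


Formula: T_n = T_1 * (learning_rate)^(log2(n)) where learning_rate = rate/100
Doublings = log2(4) = 2
T_n = 137 * 0.9^2
T_n = 137 * 0.81 = 111.0 hours

111.0 hours


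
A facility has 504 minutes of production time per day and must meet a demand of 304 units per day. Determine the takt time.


Formula: Takt Time = Available Production Time / Customer Demand
Takt = 504 min/day / 304 units/day
Takt = 1.66 min/unit

1.66 min/unit


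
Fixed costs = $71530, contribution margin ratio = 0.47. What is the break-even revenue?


Formula: BER = Fixed Costs / Contribution Margin Ratio
BER = $71530 / 0.47
BER = $152191.49 (to the nearest cent)

$152191.49


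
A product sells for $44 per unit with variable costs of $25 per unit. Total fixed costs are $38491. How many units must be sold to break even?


Formula: BEQ = Fixed Costs / (Price - Variable Cost)
Contribution margin = $44 - $25 = $19/unit
BEQ = ceil($38491 / $19/unit) = ceil(2025.84) = 2026 units

2026 units


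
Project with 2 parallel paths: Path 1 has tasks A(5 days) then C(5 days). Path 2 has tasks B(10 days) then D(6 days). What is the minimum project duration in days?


Path 1 = 5 + 5 = 10 days
Path 2 = 10 + 6 = 16 days
Duration = max(10, 16) = 16 days

16 days


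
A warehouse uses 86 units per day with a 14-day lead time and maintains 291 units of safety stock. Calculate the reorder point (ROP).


Formula: ROP = (Daily Demand * Lead Time) + Safety Stock
Demand during lead time = 86 * 14 = 1204 units
ROP = 1204 + 291 = 1495 units

1495 units


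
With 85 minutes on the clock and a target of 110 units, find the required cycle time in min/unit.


Formula: CT = Available Time / Number of Units
CT = 85 min / 110 units
CT = 0.77 min/unit

0.77 min/unit


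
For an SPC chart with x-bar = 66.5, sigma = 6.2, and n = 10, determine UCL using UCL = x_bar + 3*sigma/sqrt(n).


UCL = 66.5 + 3 * 6.2 / sqrt(10)

72.38


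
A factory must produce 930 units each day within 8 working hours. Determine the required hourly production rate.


Formula: Production Rate = Daily Demand / Available Hours
Rate = 930 units/day / 8 hours/day
Rate = 116.3 units/hour

116.3 units/hour


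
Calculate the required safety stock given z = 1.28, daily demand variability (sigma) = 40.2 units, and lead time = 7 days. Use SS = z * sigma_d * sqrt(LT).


Formula: SS = z * sigma_d * sqrt(LT)
sqrt(LT) = sqrt(7) = 2.6458
SS = 1.28 * 40.2 * 2.6458
SS = 136.1 units

136.1 units


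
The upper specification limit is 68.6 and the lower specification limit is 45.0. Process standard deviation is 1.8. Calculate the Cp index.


Cp = (68.6 - 45.0) / (6 * 1.8)

2.19


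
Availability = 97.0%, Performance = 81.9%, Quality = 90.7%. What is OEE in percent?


Formula: OEE = Availability * Performance * Quality / 10000
A * P = 97.0% * 81.9% / 100 = 79.44%
OEE = 79.44% * 90.7% / 100 = 72.1%

72.1%


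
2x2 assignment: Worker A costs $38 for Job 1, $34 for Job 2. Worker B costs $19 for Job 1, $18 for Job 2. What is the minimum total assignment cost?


Option 1: A->1 + B->2 = $38 + $18 = $56
Option 2: A->2 + B->1 = $34 + $19 = $53
Min cost = min($56, $53) = $53

$53


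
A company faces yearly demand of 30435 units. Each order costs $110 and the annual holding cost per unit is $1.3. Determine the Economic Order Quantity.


Formula: EOQ = sqrt(2 * D * S / H)
Numerator: 2 * 30435 * 110 = 6695700
2DS/H = 6695700 / 1.3 = 5150538.5
EOQ = sqrt(5150538.5) = 2269.5 units

2269.5 units


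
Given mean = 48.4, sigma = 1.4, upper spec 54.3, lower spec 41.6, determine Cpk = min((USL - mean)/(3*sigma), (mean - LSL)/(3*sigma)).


Cpu = (54.3 - 48.4) / (3 * 1.4) = 1.4
Cpl = (48.4 - 41.6) / (3 * 1.4) = 1.62
Cpk = min(1.4, 1.62) = 1.4

1.4


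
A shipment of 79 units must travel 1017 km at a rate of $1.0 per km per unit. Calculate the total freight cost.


TC = dist * cost * units = 1017 * 1.0 * 79 = $80343.00

$80343.00


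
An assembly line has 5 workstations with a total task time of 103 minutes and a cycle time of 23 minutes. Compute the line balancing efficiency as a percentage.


Formula: Efficiency = Sum of Task Times / (N_stations * CT) * 100
Total station capacity = 5 stations * 23 min = 115 min
Efficiency = 103 / 115 * 100 = 89.6%

89.6%


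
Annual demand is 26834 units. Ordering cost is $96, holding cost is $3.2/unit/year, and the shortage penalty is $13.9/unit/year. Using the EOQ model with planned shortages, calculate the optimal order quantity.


Formula: EOQ* = sqrt(2DS/H) * sqrt((H+P)/P)
Base EOQ = sqrt(2*26834*96/3.2) = 1268.87 units
Correction = sqrt((3.2+13.9)/13.9) = 1.10915
EOQ* = 1268.87 * 1.10915 = 1407.4 units

1407.4 units


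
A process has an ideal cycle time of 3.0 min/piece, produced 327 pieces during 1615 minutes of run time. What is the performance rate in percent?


Formula: Performance = (Ideal CT * Total Count) / Run Time * 100
Ideal output time = 3.0 * 327 = 981.0 min
Performance = 981.0 / 1615 * 100 = 60.7%

60.7%


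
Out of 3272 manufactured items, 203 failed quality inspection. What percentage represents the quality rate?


Formula: Quality Rate = Good Pieces / Total Pieces * 100
Good pieces = 3272 - 203 = 3069
QR = 3069 / 3272 * 100 = 93.8%

93.8%


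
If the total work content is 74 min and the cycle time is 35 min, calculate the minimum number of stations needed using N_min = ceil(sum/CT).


Formula: N_min = ceil(Sum of Task Times / Cycle Time)
N_min = ceil(74 min / 35 min) = ceil(2.1143)
N_min = 3 stations

3


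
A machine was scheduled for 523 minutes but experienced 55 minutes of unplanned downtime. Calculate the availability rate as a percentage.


Formula: Availability = (Planned Time - Downtime) / Planned Time * 100
Uptime = 523 - 55 = 468 min
Availability = 468 / 523 * 100 = 89.5%

89.5%


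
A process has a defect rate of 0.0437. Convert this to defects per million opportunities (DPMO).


DPMO = defect_rate * 1000000 = 0.0437 * 1000000

43700


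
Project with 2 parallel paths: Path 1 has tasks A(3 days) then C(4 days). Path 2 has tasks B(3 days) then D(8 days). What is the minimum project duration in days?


Path 1 = 3 + 4 = 7 days
Path 2 = 3 + 8 = 11 days
Duration = max(7, 11) = 11 days

11 days


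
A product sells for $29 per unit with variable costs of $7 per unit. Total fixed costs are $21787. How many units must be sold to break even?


Formula: BEQ = Fixed Costs / (Price - Variable Cost)
Contribution margin = $29 - $7 = $22/unit
BEQ = ceil($21787 / $22/unit) = ceil(990.32) = 991 units

991 units


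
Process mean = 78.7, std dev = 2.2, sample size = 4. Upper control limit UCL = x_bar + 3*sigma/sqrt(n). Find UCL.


UCL = 78.7 + 3 * 2.2 / sqrt(4)

82.0


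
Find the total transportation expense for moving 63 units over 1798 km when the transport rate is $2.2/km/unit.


TC = dist * cost * units = 1798 * 2.2 * 63 = $249202.80

$249202.80


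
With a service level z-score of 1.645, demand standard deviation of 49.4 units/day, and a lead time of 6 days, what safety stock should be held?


Formula: SS = z * sigma_d * sqrt(LT)
sqrt(LT) = sqrt(6) = 2.4495
SS = 1.645 * 49.4 * 2.4495
SS = 199.1 units

199.1 units


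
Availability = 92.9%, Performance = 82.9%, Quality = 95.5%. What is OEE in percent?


Formula: OEE = Availability * Performance * Quality / 10000
A * P = 92.9% * 82.9% / 100 = 77.01%
OEE = 77.01% * 95.5% / 100 = 73.5%

73.5%


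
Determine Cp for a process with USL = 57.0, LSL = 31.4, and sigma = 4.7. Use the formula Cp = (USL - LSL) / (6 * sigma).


Cp = (57.0 - 31.4) / (6 * 4.7)

0.91


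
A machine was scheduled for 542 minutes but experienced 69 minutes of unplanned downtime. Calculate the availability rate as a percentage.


Formula: Availability = (Planned Time - Downtime) / Planned Time * 100
Uptime = 542 - 69 = 473 min
Availability = 473 / 542 * 100 = 87.3%

87.3%


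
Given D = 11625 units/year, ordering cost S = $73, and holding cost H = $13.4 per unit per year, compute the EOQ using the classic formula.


Formula: EOQ = sqrt(2 * D * S / H)
Numerator: 2 * 11625 * 73 = 1697250
2DS/H = 1697250 / 13.4 = 126660.4
EOQ = sqrt(126660.4) = 355.9 units

355.9 units


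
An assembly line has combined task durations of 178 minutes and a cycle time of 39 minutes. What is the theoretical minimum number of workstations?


Formula: N_min = ceil(Sum of Task Times / Cycle Time)
N_min = ceil(178 min / 39 min) = ceil(4.5641)
N_min = 5 stations

5


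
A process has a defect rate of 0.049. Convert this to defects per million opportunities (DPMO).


DPMO = defect_rate * 1000000 = 0.049 * 1000000

49000


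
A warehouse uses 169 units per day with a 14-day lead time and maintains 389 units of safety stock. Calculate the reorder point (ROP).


Formula: ROP = (Daily Demand * Lead Time) + Safety Stock
Demand during lead time = 169 * 14 = 2366 units
ROP = 2366 + 389 = 2755 units

2755 units


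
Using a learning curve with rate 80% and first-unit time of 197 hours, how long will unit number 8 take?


Formula: T_n = T_1 * (learning_rate)^(log2(n)) where learning_rate = rate/100
Doublings = log2(8) = 3
T_n = 197 * 0.8^3
T_n = 197 * 0.512 = 100.9 hours

100.9 hours


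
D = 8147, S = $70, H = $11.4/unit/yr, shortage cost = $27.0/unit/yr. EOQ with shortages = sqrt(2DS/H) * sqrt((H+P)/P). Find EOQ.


Formula: EOQ* = sqrt(2DS/H) * sqrt((H+P)/P)
Base EOQ = sqrt(2*8147*70/11.4) = 316.31 units
Correction = sqrt((11.4+27.0)/27.0) = 1.19257
EOQ* = 316.31 * 1.19257 = 377.2 units

377.2 units


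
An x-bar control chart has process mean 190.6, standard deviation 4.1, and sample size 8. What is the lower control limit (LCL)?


LCL = 190.6 - 3 * 4.1 / sqrt(8)

186.25


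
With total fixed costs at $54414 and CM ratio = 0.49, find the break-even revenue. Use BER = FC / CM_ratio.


Formula: BER = Fixed Costs / Contribution Margin Ratio
BER = $54414 / 0.49
BER = $111048.98 (to the nearest cent)

$111048.98


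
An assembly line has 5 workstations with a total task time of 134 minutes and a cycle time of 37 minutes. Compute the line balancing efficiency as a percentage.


Formula: Efficiency = Sum of Task Times / (N_stations * CT) * 100
Total station capacity = 5 stations * 37 min = 185 min
Efficiency = 134 / 185 * 100 = 72.4%

72.4%


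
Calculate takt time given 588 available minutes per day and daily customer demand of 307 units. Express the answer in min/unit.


Formula: Takt Time = Available Production Time / Customer Demand
Takt = 588 min/day / 307 units/day
Takt = 1.92 min/unit

1.92 min/unit


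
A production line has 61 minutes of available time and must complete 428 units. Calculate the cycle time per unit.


Formula: CT = Available Time / Number of Units
CT = 61 min / 428 units
CT = 0.14 min/unit

0.14 min/unit


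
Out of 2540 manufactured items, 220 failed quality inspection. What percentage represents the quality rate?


Formula: Quality Rate = Good Pieces / Total Pieces * 100
Good pieces = 2540 - 220 = 2320
QR = 2320 / 2540 * 100 = 91.3%

91.3%


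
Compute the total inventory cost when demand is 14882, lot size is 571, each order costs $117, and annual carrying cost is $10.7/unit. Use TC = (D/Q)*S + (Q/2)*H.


TC = 14882/571 * 117 + 571/2 * 10.7

$6104.23


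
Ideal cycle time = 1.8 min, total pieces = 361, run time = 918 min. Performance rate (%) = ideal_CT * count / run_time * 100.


Formula: Performance = (Ideal CT * Total Count) / Run Time * 100
Ideal output time = 1.8 * 361 = 649.8 min
Performance = 649.8 / 918 * 100 = 70.8%

70.8%


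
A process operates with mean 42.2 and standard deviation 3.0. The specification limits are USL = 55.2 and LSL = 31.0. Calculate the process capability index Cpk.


Cpu = (55.2 - 42.2) / (3 * 3.0) = 1.44
Cpl = (42.2 - 31.0) / (3 * 3.0) = 1.24
Cpk = min(1.44, 1.24) = 1.24

1.24


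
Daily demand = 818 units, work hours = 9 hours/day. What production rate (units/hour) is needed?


Formula: Production Rate = Daily Demand / Available Hours
Rate = 818 units/day / 9 hours/day
Rate = 90.9 units/hour

90.9 units/hour


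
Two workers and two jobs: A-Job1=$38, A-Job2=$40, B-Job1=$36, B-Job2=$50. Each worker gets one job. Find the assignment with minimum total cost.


Option 1: A->1 + B->2 = $38 + $50 = $88
Option 2: A->2 + B->1 = $40 + $36 = $76
Min cost = min($88, $76) = $76

$76


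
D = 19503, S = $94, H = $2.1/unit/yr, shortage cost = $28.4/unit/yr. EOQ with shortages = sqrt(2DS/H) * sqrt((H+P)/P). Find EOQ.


Formula: EOQ* = sqrt(2DS/H) * sqrt((H+P)/P)
Base EOQ = sqrt(2*19503*94/2.1) = 1321.36 units
Correction = sqrt((2.1+28.4)/28.4) = 1.03631
EOQ* = 1321.36 * 1.03631 = 1369.3 units

1369.3 units


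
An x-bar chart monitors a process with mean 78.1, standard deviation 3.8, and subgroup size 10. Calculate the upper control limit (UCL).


UCL = 78.1 + 3 * 3.8 / sqrt(10)

81.7


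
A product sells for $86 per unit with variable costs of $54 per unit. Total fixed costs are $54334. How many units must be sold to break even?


Formula: BEQ = Fixed Costs / (Price - Variable Cost)
Contribution margin = $86 - $54 = $32/unit
BEQ = ceil($54334 / $32/unit) = ceil(1697.94) = 1698 units

1698 units


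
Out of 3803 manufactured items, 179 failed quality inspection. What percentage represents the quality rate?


Formula: Quality Rate = Good Pieces / Total Pieces * 100
Good pieces = 3803 - 179 = 3624
QR = 3624 / 3803 * 100 = 95.3%

95.3%


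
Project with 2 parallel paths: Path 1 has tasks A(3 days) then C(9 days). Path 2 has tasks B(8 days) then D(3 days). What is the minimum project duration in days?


Path 1 = 3 + 9 = 12 days
Path 2 = 8 + 3 = 11 days
Duration = max(12, 11) = 12 days

12 days


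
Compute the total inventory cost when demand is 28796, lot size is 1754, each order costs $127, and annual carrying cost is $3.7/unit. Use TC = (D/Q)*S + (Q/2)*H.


TC = 28796/1754 * 127 + 1754/2 * 3.7

$5329.90


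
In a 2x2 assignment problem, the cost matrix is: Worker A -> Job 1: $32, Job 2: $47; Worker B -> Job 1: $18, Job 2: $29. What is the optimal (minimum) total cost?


Option 1: A->1 + B->2 = $32 + $29 = $61
Option 2: A->2 + B->1 = $47 + $18 = $65
Min cost = min($61, $65) = $61

$61


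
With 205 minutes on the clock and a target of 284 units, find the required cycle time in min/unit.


Formula: CT = Available Time / Number of Units
CT = 205 min / 284 units
CT = 0.72 min/unit

0.72 min/unit


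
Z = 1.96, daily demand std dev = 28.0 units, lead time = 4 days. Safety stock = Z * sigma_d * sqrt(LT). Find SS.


Formula: SS = z * sigma_d * sqrt(LT)
sqrt(LT) = sqrt(4) = 2.0
SS = 1.96 * 28.0 * 2.0
SS = 109.8 units

109.8 units


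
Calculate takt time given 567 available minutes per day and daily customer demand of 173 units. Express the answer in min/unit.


Formula: Takt Time = Available Production Time / Customer Demand
Takt = 567 min/day / 173 units/day
Takt = 3.28 min/unit

3.28 min/unit


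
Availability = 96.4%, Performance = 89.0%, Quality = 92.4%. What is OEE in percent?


Formula: OEE = Availability * Performance * Quality / 10000
A * P = 96.4% * 89.0% / 100 = 85.8%
OEE = 85.8% * 92.4% / 100 = 79.3%

79.3%


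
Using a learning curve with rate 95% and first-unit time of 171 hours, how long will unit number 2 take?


Formula: T_n = T_1 * (learning_rate)^(log2(n)) where learning_rate = rate/100
Doublings = log2(2) = 1
T_n = 171 * 0.95^1
T_n = 171 * 0.95 = 162.5 hours

162.5 hours


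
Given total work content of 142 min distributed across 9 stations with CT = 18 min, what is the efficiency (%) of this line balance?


Formula: Efficiency = Sum of Task Times / (N_stations * CT) * 100
Total station capacity = 9 stations * 18 min = 162 min
Efficiency = 142 / 162 * 100 = 87.7%

87.7%


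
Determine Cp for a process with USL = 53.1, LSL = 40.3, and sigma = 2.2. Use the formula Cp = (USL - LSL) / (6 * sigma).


Cp = (53.1 - 40.3) / (6 * 2.2)

0.97


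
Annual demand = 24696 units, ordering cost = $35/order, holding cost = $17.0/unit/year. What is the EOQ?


Formula: EOQ = sqrt(2 * D * S / H)
Numerator: 2 * 24696 * 35 = 1728720
2DS/H = 1728720 / 17.0 = 101689.4
EOQ = sqrt(101689.4) = 318.9 units

318.9 units


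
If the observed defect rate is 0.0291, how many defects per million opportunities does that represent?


DPMO = defect_rate * 1000000 = 0.0291 * 1000000

29100


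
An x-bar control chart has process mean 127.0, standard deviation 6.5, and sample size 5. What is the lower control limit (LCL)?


LCL = 127.0 - 3 * 6.5 / sqrt(5)

118.28


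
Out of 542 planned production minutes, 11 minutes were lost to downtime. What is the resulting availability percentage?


Formula: Availability = (Planned Time - Downtime) / Planned Time * 100
Uptime = 542 - 11 = 531 min
Availability = 531 / 542 * 100 = 98.0%

98.0%


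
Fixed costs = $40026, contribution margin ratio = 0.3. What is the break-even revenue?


Formula: BER = Fixed Costs / Contribution Margin Ratio
BER = $40026 / 0.3
BER = $133420.00 (to the nearest cent)

$133420.00


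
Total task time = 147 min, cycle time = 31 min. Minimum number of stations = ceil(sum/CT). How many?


Formula: N_min = ceil(Sum of Task Times / Cycle Time)
N_min = ceil(147 min / 31 min) = ceil(4.7419)
N_min = 5 stations

5


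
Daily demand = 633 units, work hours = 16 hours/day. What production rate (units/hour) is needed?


Formula: Production Rate = Daily Demand / Available Hours
Rate = 633 units/day / 16 hours/day
Rate = 39.6 units/hour

39.6 units/hour


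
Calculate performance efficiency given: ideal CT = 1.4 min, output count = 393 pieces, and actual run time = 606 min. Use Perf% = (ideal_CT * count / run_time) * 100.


Formula: Performance = (Ideal CT * Total Count) / Run Time * 100
Ideal output time = 1.4 * 393 = 550.2 min
Performance = 550.2 / 606 * 100 = 90.8%

90.8%


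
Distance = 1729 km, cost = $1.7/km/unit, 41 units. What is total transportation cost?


TC = dist * cost * units = 1729 * 1.7 * 41 = $120511.30

$120511.30


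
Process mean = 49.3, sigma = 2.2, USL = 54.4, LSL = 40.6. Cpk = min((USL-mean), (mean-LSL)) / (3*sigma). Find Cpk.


Cpu = (54.4 - 49.3) / (3 * 2.2) = 0.77
Cpl = (49.3 - 40.6) / (3 * 2.2) = 1.32
Cpk = min(0.77, 1.32) = 0.77

0.77


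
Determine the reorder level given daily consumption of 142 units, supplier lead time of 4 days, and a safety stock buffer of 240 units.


Formula: ROP = (Daily Demand * Lead Time) + Safety Stock
Demand during lead time = 142 * 4 = 568 units
ROP = 568 + 240 = 808 units

808 units


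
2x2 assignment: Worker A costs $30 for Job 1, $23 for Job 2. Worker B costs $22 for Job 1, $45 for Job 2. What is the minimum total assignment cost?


Option 1: A->1 + B->2 = $30 + $45 = $75
Option 2: A->2 + B->1 = $23 + $22 = $45
Min cost = min($75, $45) = $45

$45


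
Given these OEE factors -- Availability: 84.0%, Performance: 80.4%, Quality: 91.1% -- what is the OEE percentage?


Formula: OEE = Availability * Performance * Quality / 10000
A * P = 84.0% * 80.4% / 100 = 67.54%
OEE = 67.54% * 91.1% / 100 = 61.5%

61.5%


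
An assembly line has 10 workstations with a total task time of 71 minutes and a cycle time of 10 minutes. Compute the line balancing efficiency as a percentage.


Formula: Efficiency = Sum of Task Times / (N_stations * CT) * 100
Total station capacity = 10 stations * 10 min = 100 min
Efficiency = 71 / 100 * 100 = 71.0%

71.0%


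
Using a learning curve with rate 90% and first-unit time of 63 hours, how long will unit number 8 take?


Formula: T_n = T_1 * (learning_rate)^(log2(n)) where learning_rate = rate/100
Doublings = log2(8) = 3
T_n = 63 * 0.9^3
T_n = 63 * 0.729 = 45.9 hours

45.9 hours


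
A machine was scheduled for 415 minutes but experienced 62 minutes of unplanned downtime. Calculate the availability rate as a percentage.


Formula: Availability = (Planned Time - Downtime) / Planned Time * 100
Uptime = 415 - 62 = 353 min
Availability = 353 / 415 * 100 = 85.1%

85.1%


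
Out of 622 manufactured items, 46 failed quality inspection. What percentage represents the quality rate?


Formula: Quality Rate = Good Pieces / Total Pieces * 100
Good pieces = 622 - 46 = 576
QR = 576 / 622 * 100 = 92.6%

92.6%


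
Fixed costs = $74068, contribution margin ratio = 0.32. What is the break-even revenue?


Formula: BER = Fixed Costs / Contribution Margin Ratio
BER = $74068 / 0.32
BER = $231462.50 (to the nearest cent)

$231462.50


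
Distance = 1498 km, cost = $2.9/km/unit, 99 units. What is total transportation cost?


TC = dist * cost * units = 1498 * 2.9 * 99 = $430075.80

$430075.80


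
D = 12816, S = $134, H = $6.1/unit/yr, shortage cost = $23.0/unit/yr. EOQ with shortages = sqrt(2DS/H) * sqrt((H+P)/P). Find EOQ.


Formula: EOQ* = sqrt(2DS/H) * sqrt((H+P)/P)
Base EOQ = sqrt(2*12816*134/6.1) = 750.38 units
Correction = sqrt((6.1+23.0)/23.0) = 1.12482
EOQ* = 750.38 * 1.12482 = 844.0 units

844.0 units


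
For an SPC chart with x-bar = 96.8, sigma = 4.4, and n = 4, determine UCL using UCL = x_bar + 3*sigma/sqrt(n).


UCL = 96.8 + 3 * 4.4 / sqrt(4)

103.4


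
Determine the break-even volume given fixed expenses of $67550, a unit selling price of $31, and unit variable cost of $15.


Formula: BEQ = Fixed Costs / (Price - Variable Cost)
Contribution margin = $31 - $15 = $16/unit
BEQ = ceil($67550 / $16/unit) = ceil(4221.88) = 4222 units

4222 units


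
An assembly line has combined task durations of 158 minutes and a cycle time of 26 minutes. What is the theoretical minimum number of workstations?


Formula: N_min = ceil(Sum of Task Times / Cycle Time)
N_min = ceil(158 min / 26 min) = ceil(6.0769)
N_min = 7 stations

7


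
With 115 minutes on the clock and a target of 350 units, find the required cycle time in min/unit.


Formula: CT = Available Time / Number of Units
CT = 115 min / 350 units
CT = 0.33 min/unit

0.33 min/unit


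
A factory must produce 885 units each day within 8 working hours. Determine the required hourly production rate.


Formula: Production Rate = Daily Demand / Available Hours
Rate = 885 units/day / 8 hours/day
Rate = 110.6 units/hour

110.6 units/hour


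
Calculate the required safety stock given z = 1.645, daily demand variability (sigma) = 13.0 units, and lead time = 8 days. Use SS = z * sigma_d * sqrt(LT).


Formula: SS = z * sigma_d * sqrt(LT)
sqrt(LT) = sqrt(8) = 2.8284
SS = 1.645 * 13.0 * 2.8284
SS = 60.5 units

60.5 units


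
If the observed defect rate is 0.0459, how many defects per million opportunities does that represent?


DPMO = defect_rate * 1000000 = 0.0459 * 1000000

45900


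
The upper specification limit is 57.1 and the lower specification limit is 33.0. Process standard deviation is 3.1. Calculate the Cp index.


Cp = (57.1 - 33.0) / (6 * 3.1)

1.3


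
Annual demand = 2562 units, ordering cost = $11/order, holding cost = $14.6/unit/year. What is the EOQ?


Formula: EOQ = sqrt(2 * D * S / H)
Numerator: 2 * 2562 * 11 = 56364
2DS/H = 56364 / 14.6 = 3860.5
EOQ = sqrt(3860.5) = 62.1 units

62.1 units


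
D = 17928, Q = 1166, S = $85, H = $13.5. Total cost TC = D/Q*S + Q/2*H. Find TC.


TC = 17928/1166 * 85 + 1166/2 * 13.5

$9177.43


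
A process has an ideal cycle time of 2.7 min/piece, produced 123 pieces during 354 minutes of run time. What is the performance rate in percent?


Formula: Performance = (Ideal CT * Total Count) / Run Time * 100
Ideal output time = 2.7 * 123 = 332.1 min
Performance = 332.1 / 354 * 100 = 93.8%

93.8%


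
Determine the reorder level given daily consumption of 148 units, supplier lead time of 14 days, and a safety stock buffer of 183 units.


Formula: ROP = (Daily Demand * Lead Time) + Safety Stock
Demand during lead time = 148 * 14 = 2072 units
ROP = 2072 + 183 = 2255 units

2255 units


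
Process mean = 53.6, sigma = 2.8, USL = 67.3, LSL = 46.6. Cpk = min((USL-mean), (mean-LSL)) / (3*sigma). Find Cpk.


Cpu = (67.3 - 53.6) / (3 * 2.8) = 1.63
Cpl = (53.6 - 46.6) / (3 * 2.8) = 0.83
Cpk = min(1.63, 0.83) = 0.83

0.83


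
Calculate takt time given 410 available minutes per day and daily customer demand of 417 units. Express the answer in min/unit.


Formula: Takt Time = Available Production Time / Customer Demand
Takt = 410 min/day / 417 units/day
Takt = 0.98 min/unit

0.98 min/unit


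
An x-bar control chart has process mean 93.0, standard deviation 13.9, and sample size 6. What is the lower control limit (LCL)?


LCL = 93.0 - 3 * 13.9 / sqrt(6)

75.98


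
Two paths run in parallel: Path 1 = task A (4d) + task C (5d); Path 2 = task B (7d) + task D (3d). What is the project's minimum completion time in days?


Path 1 = 4 + 5 = 9 days
Path 2 = 7 + 3 = 10 days
Duration = max(9, 10) = 10 days

10 days


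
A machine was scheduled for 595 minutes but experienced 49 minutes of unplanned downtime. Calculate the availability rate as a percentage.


Formula: Availability = (Planned Time - Downtime) / Planned Time * 100
Uptime = 595 - 49 = 546 min
Availability = 546 / 595 * 100 = 91.8%

91.8%


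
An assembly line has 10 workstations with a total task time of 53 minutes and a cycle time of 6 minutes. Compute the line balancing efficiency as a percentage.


Formula: Efficiency = Sum of Task Times / (N_stations * CT) * 100
Total station capacity = 10 stations * 6 min = 60 min
Efficiency = 53 / 60 * 100 = 88.3%

88.3%


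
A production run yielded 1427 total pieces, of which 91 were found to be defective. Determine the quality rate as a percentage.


Formula: Quality Rate = Good Pieces / Total Pieces * 100
Good pieces = 1427 - 91 = 1336
QR = 1336 / 1427 * 100 = 93.6%

93.6%


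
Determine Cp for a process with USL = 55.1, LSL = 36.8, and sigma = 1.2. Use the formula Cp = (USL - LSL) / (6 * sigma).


Cp = (55.1 - 36.8) / (6 * 1.2)

2.54


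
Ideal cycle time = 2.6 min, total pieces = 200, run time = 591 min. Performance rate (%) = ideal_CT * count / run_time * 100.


Formula: Performance = (Ideal CT * Total Count) / Run Time * 100
Ideal output time = 2.6 * 200 = 520.0 min
Performance = 520.0 / 591 * 100 = 88.0%

88.0%


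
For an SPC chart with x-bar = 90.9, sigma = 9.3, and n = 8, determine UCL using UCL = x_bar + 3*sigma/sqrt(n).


UCL = 90.9 + 3 * 9.3 / sqrt(8)

100.76


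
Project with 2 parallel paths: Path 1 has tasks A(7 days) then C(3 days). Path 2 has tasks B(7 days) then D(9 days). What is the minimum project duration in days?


Path 1 = 7 + 3 = 10 days
Path 2 = 7 + 9 = 16 days
Duration = max(10, 16) = 16 days

16 days


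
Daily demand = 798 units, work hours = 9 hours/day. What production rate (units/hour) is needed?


Formula: Production Rate = Daily Demand / Available Hours
Rate = 798 units/day / 9 hours/day
Rate = 88.7 units/hour

88.7 units/hour


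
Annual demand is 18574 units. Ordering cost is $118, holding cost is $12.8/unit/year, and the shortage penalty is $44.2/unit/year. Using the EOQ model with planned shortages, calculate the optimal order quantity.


Formula: EOQ* = sqrt(2DS/H) * sqrt((H+P)/P)
Base EOQ = sqrt(2*18574*118/12.8) = 585.2 units
Correction = sqrt((12.8+44.2)/44.2) = 1.1356
EOQ* = 585.2 * 1.1356 = 664.6 units

664.6 units


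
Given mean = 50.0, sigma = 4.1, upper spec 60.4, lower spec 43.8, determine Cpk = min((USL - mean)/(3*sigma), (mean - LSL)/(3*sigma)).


Cpu = (60.4 - 50.0) / (3 * 4.1) = 0.85
Cpl = (50.0 - 43.8) / (3 * 4.1) = 0.5
Cpk = min(0.85, 0.5) = 0.5

0.5


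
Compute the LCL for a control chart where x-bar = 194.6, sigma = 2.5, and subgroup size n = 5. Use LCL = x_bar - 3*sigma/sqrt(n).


LCL = 194.6 - 3 * 2.5 / sqrt(5)

191.25


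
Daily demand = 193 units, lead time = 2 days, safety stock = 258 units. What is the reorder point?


Formula: ROP = (Daily Demand * Lead Time) + Safety Stock
Demand during lead time = 193 * 2 = 386 units
ROP = 386 + 258 = 644 units

644 units


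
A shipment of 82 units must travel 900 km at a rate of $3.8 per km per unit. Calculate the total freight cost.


TC = dist * cost * units = 900 * 3.8 * 82 = $280440.00

$280440.00


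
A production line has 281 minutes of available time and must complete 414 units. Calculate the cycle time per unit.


Formula: CT = Available Time / Number of Units
CT = 281 min / 414 units
CT = 0.68 min/unit

0.68 min/unit


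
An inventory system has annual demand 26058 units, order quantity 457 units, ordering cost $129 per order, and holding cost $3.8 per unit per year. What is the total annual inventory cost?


TC = 26058/457 * 129 + 457/2 * 3.8

$8223.84


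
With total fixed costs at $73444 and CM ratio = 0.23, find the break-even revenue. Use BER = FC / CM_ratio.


Formula: BER = Fixed Costs / Contribution Margin Ratio
BER = $73444 / 0.23
BER = $319321.74 (to the nearest cent)

$319321.74


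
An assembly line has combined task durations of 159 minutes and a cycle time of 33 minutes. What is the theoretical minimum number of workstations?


Formula: N_min = ceil(Sum of Task Times / Cycle Time)
N_min = ceil(159 min / 33 min) = ceil(4.8182)
N_min = 5 stations

5


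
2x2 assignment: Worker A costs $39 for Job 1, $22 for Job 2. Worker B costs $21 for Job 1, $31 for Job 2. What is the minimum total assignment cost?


Option 1: A->1 + B->2 = $39 + $31 = $70
Option 2: A->2 + B->1 = $22 + $21 = $43
Min cost = min($70, $43) = $43

$43


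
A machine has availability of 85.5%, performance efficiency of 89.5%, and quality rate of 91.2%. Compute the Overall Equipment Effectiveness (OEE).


Formula: OEE = Availability * Performance * Quality / 10000
A * P = 85.5% * 89.5% / 100 = 76.52%
OEE = 76.52% * 91.2% / 100 = 69.8%

69.8%


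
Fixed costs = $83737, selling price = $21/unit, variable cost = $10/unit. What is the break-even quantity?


Formula: BEQ = Fixed Costs / (Price - Variable Cost)
Contribution margin = $21 - $10 = $11/unit
BEQ = ceil($83737 / $11/unit) = ceil(7612.45) = 7613 units

7613 units


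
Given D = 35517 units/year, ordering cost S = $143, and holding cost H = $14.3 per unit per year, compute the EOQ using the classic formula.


Formula: EOQ = sqrt(2 * D * S / H)
Numerator: 2 * 35517 * 143 = 10157862
2DS/H = 10157862 / 14.3 = 710340.0
EOQ = sqrt(710340.0) = 842.8 units

842.8 units


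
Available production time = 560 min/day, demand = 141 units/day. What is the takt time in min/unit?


Formula: Takt Time = Available Production Time / Customer Demand
Takt = 560 min/day / 141 units/day
Takt = 3.97 min/unit

3.97 min/unit


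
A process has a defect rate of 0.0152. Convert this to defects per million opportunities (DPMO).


DPMO = defect_rate * 1000000 = 0.0152 * 1000000

15200


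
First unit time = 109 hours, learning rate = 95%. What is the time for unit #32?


Formula: T_n = T_1 * (learning_rate)^(log2(n)) where learning_rate = rate/100
Doublings = log2(32) = 5
T_n = 109 * 0.95^5
T_n = 109 * 0.7738 = 84.3 hours

84.3 hours


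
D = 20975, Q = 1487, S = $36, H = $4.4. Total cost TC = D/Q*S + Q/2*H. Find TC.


TC = 20975/1487 * 36 + 1487/2 * 4.4

$3779.20


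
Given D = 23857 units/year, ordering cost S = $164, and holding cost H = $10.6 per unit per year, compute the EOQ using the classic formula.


Formula: EOQ = sqrt(2 * D * S / H)
Numerator: 2 * 23857 * 164 = 7825096
2DS/H = 7825096 / 10.6 = 738216.6
EOQ = sqrt(738216.6) = 859.2 units

859.2 units


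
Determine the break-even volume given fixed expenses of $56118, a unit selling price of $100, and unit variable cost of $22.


Formula: BEQ = Fixed Costs / (Price - Variable Cost)
Contribution margin = $100 - $22 = $78/unit
BEQ = ceil($56118 / $78/unit) = ceil(719.46) = 720 units

720 units


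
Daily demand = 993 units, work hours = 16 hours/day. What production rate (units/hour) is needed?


Formula: Production Rate = Daily Demand / Available Hours
Rate = 993 units/day / 16 hours/day
Rate = 62.1 units/hour

62.1 units/hour


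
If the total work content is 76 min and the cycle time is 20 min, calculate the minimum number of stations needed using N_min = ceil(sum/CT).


Formula: N_min = ceil(Sum of Task Times / Cycle Time)
N_min = ceil(76 min / 20 min) = ceil(3.8)
N_min = 4 stations

4


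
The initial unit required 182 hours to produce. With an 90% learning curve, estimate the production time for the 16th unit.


Formula: T_n = T_1 * (learning_rate)^(log2(n)) where learning_rate = rate/100
Doublings = log2(16) = 4
T_n = 182 * 0.9^4
T_n = 182 * 0.6561 = 119.4 hours

119.4 hours


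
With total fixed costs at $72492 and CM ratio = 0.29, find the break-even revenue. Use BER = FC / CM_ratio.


Formula: BER = Fixed Costs / Contribution Margin Ratio
BER = $72492 / 0.29
BER = $249972.41 (to the nearest cent)

$249972.41


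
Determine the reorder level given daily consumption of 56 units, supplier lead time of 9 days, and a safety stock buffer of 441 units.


Formula: ROP = (Daily Demand * Lead Time) + Safety Stock
Demand during lead time = 56 * 9 = 504 units
ROP = 504 + 441 = 945 units

945 units
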